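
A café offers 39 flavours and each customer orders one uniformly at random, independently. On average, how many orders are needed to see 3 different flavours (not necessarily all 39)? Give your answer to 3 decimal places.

With k distinct flavours already seen, the next new one arrives after an expected 39/(39-k) orders.
Sum over k = 0,...,2: E = 39/39 + 39/38 + 39/37 = 3.0804.

3.080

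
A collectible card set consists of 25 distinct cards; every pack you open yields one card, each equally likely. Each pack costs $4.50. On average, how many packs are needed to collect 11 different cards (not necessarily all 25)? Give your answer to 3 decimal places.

14.110

With k distinct cards already seen, the next new one arrives after an expected 25/(25-k) packs.
Sum over k = 0,...,10: E = 25/25 + 25/24 + 25/23 + ... + 25/16 + 25/15 = 14.1099.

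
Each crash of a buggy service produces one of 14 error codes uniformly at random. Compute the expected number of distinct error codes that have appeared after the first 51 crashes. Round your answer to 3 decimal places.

13.680

For each error code, P(seen in 51 crashes) = 1 - (13/14)^51 = 0.9772.
By linearity of expectation, E[distinct seen] = 14·(1 - (13/14)^51) = 13.6803.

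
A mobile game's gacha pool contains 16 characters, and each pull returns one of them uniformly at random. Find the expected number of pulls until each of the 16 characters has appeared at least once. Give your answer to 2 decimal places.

Split into phases: going from k distinct to k+1 distinct takes on average 16/(16-k) pulls.
E[T] = 16/16 + 16/15 + 16/14 + ... + 16/2 + 16/1 = 16·H_{16}.
H_{16} = 3.381, so E[T] = 54.092.

54.09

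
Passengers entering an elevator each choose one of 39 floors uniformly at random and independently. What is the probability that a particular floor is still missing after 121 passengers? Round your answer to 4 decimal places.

Each passenger misses the fixed floor with probability (39-1)/39 = 38/39, independently.
P(still missing after 121) = (38/39)^121 = 0.04315.

0.0432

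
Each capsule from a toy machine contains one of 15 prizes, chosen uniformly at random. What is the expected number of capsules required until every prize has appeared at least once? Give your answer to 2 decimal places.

49.77

The wait to go from k to k+1 distinct prizes is geometric with mean 15/(15-k).
E[T] = 15/15 + 15/14 + 15/13 + ... + 15/2 + 15/1 = 15·H_{15}.
H_{15} = 3.318, so E[T] = 49.773.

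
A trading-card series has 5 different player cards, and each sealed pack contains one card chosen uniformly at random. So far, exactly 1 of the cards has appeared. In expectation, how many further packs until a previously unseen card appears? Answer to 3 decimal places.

The number of packs until the next new card is geometric with success probability 4/5, so its mean is 5/4.
E = 5/4 = 1.2500.

1.250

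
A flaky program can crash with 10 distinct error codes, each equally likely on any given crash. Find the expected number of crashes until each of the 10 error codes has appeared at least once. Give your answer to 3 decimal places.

29.290

The wait to go from k to k+1 distinct error codes is geometric with mean 10/(10-k).
E[T] = 10/10 + 10/9 + 10/8 + ... + 10/2 + 10/1 = 10·H_{10}.
H_{10} = 2.9290, so E[T] = 29.2897.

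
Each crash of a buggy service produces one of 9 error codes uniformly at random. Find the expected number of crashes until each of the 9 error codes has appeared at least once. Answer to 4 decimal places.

25.4607

Split into phases: going from k distinct to k+1 distinct takes on average 9/(9-k) crashes.
E[T] = 9/9 + 9/8 + 9/7 + ... + 9/2 + 9/1 = 9·H_{9}.
H_{9} = 2.82897, so E[T] = 25.46071.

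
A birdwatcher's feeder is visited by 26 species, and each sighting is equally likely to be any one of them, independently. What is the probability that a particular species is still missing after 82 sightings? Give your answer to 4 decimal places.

Each sighting misses the fixed species with probability (26-1)/26 = 25/26, independently.
P(still missing after 82) = (25/26)^82 = 0.04011.

0.0401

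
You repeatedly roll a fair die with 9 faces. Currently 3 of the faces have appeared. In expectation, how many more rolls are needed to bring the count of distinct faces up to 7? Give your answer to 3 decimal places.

8.550

The wait to go from k to k+1 distinct faces is geometric with mean 9/(9-k).
Sum over k = 3,...,6: E = 9/6 + 9/5 + 9/4 + 9/3 = 8.5500.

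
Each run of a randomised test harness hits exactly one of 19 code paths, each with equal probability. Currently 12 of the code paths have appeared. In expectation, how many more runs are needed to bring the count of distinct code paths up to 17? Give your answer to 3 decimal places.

20.764

The wait to go from k to k+1 distinct code paths is geometric with mean 19/(19-k).
Sum over k = 12,...,16: E = 19/7 + 19/6 + 19/5 + 19/4 + 19/3 = 20.7643.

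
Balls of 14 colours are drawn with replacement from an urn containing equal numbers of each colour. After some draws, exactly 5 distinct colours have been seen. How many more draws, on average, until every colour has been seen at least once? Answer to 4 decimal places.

The wait to go from k to k+1 distinct colours is geometric with mean 14/(14-k).
Sum over k = 5,...,13: E = 14/9 + 14/8 + 14/7 + ... + 14/2 + 14/1 = 39.60556.

39.6056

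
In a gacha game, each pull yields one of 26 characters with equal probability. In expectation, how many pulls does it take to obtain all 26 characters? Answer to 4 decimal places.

100.2149

Split into phases: going from k distinct to k+1 distinct takes on average 26/(26-k) pulls.
E[T] = 26/26 + 26/25 + 26/24 + ... + 26/2 + 26/1 = 26·H_{26}.
H_{26} = 3.85442, so E[T] = 100.21491.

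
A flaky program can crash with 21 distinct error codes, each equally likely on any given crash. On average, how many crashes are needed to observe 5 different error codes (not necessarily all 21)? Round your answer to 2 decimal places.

5.56

Going from k to k+1 distinct takes a geometric number of crashes with mean 21/(21-k).
Sum over k = 0,...,4: E = 21/21 + 21/20 + 21/19 + 21/18 + 21/17 = 5.557.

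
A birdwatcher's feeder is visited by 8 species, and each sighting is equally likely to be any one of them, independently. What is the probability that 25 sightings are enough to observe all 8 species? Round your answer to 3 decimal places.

0.737

Let A_i be the event that species i is missing after 25 sightings. By inclusion–exclusion on the A_i,
P(all seen) = Σ_{j=0}^{8} (-1)^j C(8,j)((8-j)/8)^25
= 1.0000 - 0.2840 + 0.0211 - 0.0004 + 0.0000 - 0.0000 + 0.0000 - 0.0000 + 0.0000
= 0.7366.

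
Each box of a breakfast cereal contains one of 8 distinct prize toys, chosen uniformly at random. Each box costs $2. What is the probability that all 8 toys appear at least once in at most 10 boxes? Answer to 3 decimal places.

By inclusion–exclusion over which toys are missing,
P(all seen) = Σ_{j=0}^{8} (-1)^j C(8,j)((8-j)/8)^10
= 1.0000 - 2.1046 + 1.5768 - 0.5093 + 0.0684 - 0.0031 + 0.0000 - 0.0000 + 0.0000
= 0.0282.

0.028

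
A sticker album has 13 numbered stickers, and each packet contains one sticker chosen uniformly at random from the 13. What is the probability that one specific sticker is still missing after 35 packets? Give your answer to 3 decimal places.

0.061

Each packet misses the fixed sticker with probability (13-1)/13 = 12/13, independently.
P(still missing after 35) = (12/13)^35 = 0.0607.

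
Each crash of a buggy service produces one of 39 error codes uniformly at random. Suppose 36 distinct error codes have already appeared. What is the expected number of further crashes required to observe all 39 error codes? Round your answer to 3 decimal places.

71.500

From k distinct to k+1 distinct takes on average 39/(39-k) crashes.
Sum over k = 36,...,38: E = 39/3 + 39/2 + 39/1 = 71.5000.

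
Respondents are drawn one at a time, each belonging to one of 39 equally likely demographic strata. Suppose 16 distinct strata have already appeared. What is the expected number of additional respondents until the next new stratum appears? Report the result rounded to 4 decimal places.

The number of respondents until the next new stratum is geometric with success probability 23/39, so its mean is 39/23.
E = 39/23 = 1.69565.

1.6957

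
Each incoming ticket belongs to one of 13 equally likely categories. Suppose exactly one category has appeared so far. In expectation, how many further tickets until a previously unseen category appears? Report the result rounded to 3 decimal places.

1.083

Each ticket yields a new category with probability (13-1)/13 = 12/13, so the wait is geometric with mean 13/12.
E = 13/12 = 1.0833.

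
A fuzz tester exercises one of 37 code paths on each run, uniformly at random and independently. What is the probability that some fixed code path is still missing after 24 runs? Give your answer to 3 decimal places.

On each run the fixed code path fails to appear with probability 36/37.
P(still missing after 24) = (36/37)^24 = 0.5181.

0.518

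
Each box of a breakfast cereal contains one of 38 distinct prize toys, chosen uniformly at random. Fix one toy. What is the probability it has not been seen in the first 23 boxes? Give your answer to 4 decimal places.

Each box misses the fixed toy with probability (38-1)/38 = 37/38, independently.
P(still missing after 23) = (37/38)^23 = 0.54152.

0.5415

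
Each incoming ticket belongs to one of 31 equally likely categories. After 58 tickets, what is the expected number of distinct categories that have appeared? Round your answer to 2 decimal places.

For each category, P(seen in 58 tickets) = 1 - (30/31)^58 = 0.851.
By linearity of expectation, E[distinct seen] = 31·(1 - (30/31)^58) = 26.372.

26.37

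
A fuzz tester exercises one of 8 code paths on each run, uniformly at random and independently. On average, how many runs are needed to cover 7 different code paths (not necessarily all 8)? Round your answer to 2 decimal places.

Going from k to k+1 distinct takes a geometric number of runs with mean 8/(8-k).
Sum over k = 0,...,6: E = 8/8 + 8/7 + 8/6 + ... + 8/3 + 8/2 = 13.743.

13.74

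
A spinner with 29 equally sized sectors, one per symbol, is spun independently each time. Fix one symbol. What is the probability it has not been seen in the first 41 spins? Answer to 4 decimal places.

On each spin the fixed symbol fails to appear with probability 28/29.
P(still missing after 41) = (28/29)^41 = 0.23723.

0.2372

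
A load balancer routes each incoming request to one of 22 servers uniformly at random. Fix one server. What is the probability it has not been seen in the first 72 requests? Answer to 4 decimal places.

Each request misses the fixed server with probability (22-1)/22 = 21/22, independently.
P(still missing after 72) = (21/22)^72 = 0.03510.

0.0351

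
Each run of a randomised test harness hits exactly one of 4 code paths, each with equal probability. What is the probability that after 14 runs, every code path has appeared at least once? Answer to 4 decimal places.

By inclusion–exclusion over which code paths are missing,
P(all seen) = Σ_{j=0}^{4} (-1)^j C(4,j)((4-j)/4)^14
= 1.00000 - 0.07127 + 0.00037 - 0.00000 + 0.00000
= 0.92909.

0.9291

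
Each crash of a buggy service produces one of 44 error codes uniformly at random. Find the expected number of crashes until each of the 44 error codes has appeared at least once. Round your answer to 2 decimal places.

Split into phases: going from k distinct to k+1 distinct takes on average 44/(44-k) crashes.
E[T] = 44/44 + 44/43 + 44/42 + ... + 44/2 + 44/1 = 44·H_{44}.
H_{44} = 4.373, so E[T] = 192.400.

192.40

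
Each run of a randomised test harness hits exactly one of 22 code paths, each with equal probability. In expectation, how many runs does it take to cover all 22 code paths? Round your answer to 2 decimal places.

The wait to go from k to k+1 distinct code paths is geometric with mean 22/(22-k).
E[T] = 22/22 + 22/21 + 22/20 + ... + 22/2 + 22/1 = 22·H_{22}.
H_{22} = 3.691, so E[T] = 81.198.

81.20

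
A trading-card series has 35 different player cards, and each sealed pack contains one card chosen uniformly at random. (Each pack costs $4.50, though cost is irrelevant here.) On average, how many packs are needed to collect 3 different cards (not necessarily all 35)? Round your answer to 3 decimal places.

With k distinct cards already seen, the next new one arrives after an expected 35/(35-k) packs.
Sum over k = 0,...,2: E = 35/35 + 35/34 + 35/33 = 3.0900.

3.090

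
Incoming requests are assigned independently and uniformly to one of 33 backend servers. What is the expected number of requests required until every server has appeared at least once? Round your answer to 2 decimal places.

134.93

After k distinct servers have appeared, the next request gives a new one with probability (33-k)/33, so the expected wait for the (k+1)-th is 33/(33-k).
E[T] = 33/33 + 33/32 + 33/31 + ... + 33/2 + 33/1 = 33·H_{33}.
H_{33} = 4.089, so E[T] = 134.930.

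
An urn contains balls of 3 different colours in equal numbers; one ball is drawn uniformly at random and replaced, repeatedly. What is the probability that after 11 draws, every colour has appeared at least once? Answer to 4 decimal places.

Let A_i be the event that colour i is missing after 11 draws. By inclusion–exclusion on the A_i,
P(all seen) = Σ_{j=0}^{3} (-1)^j C(3,j)((3-j)/3)^11
= 1.00000 - 0.03468 + 0.00002 - 0.00000
= 0.96533.

0.9653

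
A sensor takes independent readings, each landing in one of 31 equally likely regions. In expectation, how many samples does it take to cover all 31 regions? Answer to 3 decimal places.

124.845

The wait to go from k to k+1 distinct regions is geometric with mean 31/(31-k).
E[T] = 31/31 + 31/30 + 31/29 + ... + 31/2 + 31/1 = 31·H_{31}.
H_{31} = 4.0272, so E[T] = 124.8446.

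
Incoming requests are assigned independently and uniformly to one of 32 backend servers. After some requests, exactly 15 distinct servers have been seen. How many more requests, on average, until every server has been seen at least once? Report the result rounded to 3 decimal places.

From k distinct to k+1 distinct takes on average 32/(32-k) requests.
Sum over k = 15,...,31: E = 32/17 + 32/16 + 32/15 + ... + 32/2 + 32/1 = 110.0657.

110.066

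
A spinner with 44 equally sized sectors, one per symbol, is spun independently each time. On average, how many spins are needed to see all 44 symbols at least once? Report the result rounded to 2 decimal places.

Split into phases: going from k distinct to k+1 distinct takes on average 44/(44-k) spins.
E[T] = 44/44 + 44/43 + 44/42 + ... + 44/2 + 44/1 = 44·H_{44}.
H_{44} = 4.373, so E[T] = 192.400.

192.40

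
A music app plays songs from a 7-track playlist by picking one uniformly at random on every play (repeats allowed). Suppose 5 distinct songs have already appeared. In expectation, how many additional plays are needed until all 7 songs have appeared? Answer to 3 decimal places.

The wait to go from k to k+1 distinct songs is geometric with mean 7/(7-k).
Sum over k = 5,...,6: E = 7/2 + 7/1 = 10.5000.

10.500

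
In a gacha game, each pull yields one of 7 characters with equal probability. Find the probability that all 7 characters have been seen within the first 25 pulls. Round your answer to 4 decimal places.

0.8562

Let A_i be the event that character i is missing after 25 pulls. By inclusion–exclusion on the A_i,
P(all seen) = Σ_{j=0}^{7} (-1)^j C(7,j)((7-j)/7)^25
= 1.00000 - 0.14840 + 0.00467 - 0.00003 + 0.00000 - 0.00000 + 0.00000 - 0.00000
= 0.85624.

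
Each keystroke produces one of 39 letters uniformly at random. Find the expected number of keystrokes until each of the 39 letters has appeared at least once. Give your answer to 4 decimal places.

After k distinct letters have appeared, the next keystroke gives a new one with probability (39-k)/39, so the expected wait for the (k+1)-th is 39/(39-k).
E[T] = 39/39 + 39/38 + 39/37 + ... + 39/2 + 39/1 = 39·H_{39}.
H_{39} = 4.25354, so E[T] = 165.88818.

165.8882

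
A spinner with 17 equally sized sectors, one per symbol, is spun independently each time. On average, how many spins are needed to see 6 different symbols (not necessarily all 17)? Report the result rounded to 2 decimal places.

With k distinct symbols already seen, the next new one arrives after an expected 17/(17-k) spins.
Sum over k = 0,...,5: E = 17/17 + 17/16 + 17/15 + 17/14 + 17/13 + 17/12 = 7.134.

7.13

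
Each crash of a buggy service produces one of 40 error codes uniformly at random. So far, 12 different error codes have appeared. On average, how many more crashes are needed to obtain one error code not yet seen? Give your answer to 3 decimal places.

Each crash yields a new error code with probability (40-12)/40 = 28/40, so the wait is geometric with mean 40/28.
E = 40/28 = 1.4286.

1.429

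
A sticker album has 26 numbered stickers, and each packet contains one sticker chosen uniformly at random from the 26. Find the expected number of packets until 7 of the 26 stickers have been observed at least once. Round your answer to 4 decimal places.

7.9737

Going from k to k+1 distinct takes a geometric number of packets with mean 26/(26-k).
Sum over k = 0,...,6: E = 26/26 + 26/25 + 26/24 + ... + 26/21 + 26/20 = 7.97368.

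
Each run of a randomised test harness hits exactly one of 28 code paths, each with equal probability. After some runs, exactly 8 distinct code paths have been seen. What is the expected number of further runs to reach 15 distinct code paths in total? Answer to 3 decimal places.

11.693

With k distinct code paths already seen, the next new one takes an expected 28/(28-k) runs.
Sum over k = 8,...,14: E = 28/20 + 28/19 + 28/18 + ... + 28/15 + 28/14 = 11.6930.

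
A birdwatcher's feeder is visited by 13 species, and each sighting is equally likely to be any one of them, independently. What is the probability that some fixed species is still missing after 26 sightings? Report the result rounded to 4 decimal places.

Each sighting misses the fixed species with probability (13-1)/13 = 12/13, independently.
P(still missing after 26) = (12/13)^26 = 0.12479.

0.1248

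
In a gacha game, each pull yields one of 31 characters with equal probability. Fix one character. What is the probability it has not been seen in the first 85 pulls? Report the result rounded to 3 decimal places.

On each pull the fixed character fails to appear with probability 30/31.
P(still missing after 85) = (30/31)^85 = 0.0616.

0.062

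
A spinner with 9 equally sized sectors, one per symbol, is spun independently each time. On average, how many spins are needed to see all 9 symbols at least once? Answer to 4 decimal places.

25.4607

Split into phases: going from k distinct to k+1 distinct takes on average 9/(9-k) spins.
E[T] = 9/9 + 9/8 + 9/7 + ... + 9/2 + 9/1 = 9·H_{9}.
H_{9} = 2.82897, so E[T] = 25.46071.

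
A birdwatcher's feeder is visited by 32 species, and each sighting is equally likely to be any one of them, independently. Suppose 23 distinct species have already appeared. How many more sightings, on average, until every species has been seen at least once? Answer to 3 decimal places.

90.527

With k distinct species already seen, the next new one takes an expected 32/(32-k) sightings.
Sum over k = 23,...,31: E = 32/9 + 32/8 + 32/7 + ... + 32/2 + 32/1 = 90.5270.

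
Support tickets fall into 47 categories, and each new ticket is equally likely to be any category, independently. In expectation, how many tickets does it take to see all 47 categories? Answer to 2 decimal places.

208.58

After k distinct categories have appeared, the next ticket gives a new one with probability (47-k)/47, so the expected wait for the (k+1)-th is 47/(47-k).
E[T] = 47/47 + 47/46 + 47/45 + ... + 47/2 + 47/1 = 47·H_{47}.
H_{47} = 4.438, so E[T] = 208.584.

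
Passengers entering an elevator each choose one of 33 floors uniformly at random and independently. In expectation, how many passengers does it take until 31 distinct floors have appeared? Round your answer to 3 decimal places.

With k distinct floors already seen, the next new one arrives after an expected 33/(33-k) passengers.
Sum over k = 0,...,30: E = 33/33 + 33/32 + 33/31 + ... + 33/4 + 33/3 = 85.4303.

85.430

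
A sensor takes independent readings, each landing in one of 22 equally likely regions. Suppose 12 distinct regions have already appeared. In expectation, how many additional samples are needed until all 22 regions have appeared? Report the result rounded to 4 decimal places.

The wait to go from k to k+1 distinct regions is geometric with mean 22/(22-k).
Sum over k = 12,...,21: E = 22/10 + 22/9 + 22/8 + ... + 22/2 + 22/1 = 64.43730.

64.4373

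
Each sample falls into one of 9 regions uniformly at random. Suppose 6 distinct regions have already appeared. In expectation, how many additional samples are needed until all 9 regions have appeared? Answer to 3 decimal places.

16.500

The wait to go from k to k+1 distinct regions is geometric with mean 9/(9-k).
Sum over k = 6,...,8: E = 9/3 + 9/2 + 9/1 = 16.5000.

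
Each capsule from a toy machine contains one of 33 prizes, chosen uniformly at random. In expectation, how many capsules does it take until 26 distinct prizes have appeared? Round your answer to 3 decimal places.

Going from k to k+1 distinct takes a geometric number of capsules with mean 33/(33-k).
Sum over k = 0,...,25: E = 33/33 + 33/32 + 33/31 + ... + 33/9 + 33/8 = 49.3661.

49.366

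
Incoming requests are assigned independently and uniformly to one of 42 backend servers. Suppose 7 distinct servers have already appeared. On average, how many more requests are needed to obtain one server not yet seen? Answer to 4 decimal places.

1.2000

The number of requests until the next new server is geometric with success probability 35/42, so its mean is 42/35.
E = 42/35 = 1.20000.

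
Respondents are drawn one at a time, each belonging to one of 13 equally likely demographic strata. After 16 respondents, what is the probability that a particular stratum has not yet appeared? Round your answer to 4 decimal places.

0.2778

Each respondent misses the fixed stratum with probability (13-1)/13 = 12/13, independently.
P(still missing after 16) = (12/13)^16 = 0.27785.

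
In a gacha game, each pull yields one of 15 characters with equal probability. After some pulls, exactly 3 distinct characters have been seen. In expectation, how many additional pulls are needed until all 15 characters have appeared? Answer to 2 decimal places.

46.55

The wait to go from k to k+1 distinct characters is geometric with mean 15/(15-k).
Sum over k = 3,...,14: E = 15/12 + 15/11 + 15/10 + ... + 15/2 + 15/1 = 46.548.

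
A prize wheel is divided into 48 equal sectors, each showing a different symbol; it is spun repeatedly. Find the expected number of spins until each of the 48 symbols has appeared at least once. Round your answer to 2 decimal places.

After k distinct symbols have appeared, the next spin gives a new one with probability (48-k)/48, so the expected wait for the (k+1)-th is 48/(48-k).
E[T] = 48/48 + 48/47 + 48/46 + ... + 48/2 + 48/1 = 48·H_{48}.
H_{48} = 4.459, so E[T] = 214.022.

214.02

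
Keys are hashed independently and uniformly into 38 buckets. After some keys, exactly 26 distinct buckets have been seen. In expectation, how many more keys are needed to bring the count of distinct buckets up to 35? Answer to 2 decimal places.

The wait to go from k to k+1 distinct buckets is geometric with mean 38/(38-k).
Sum over k = 26,...,34: E = 38/12 + 38/11 + 38/10 + ... + 38/5 + 38/4 = 48.255.

48.26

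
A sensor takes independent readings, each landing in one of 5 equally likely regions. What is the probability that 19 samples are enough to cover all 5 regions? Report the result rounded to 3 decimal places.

By inclusion–exclusion over which regions are missing,
P(all seen) = Σ_{j=0}^{5} (-1)^j C(5,j)((5-j)/5)^19
= 1.0000 - 0.0721 + 0.0006 - 0.0000 + 0.0000 - 0.0000
= 0.9286.

0.929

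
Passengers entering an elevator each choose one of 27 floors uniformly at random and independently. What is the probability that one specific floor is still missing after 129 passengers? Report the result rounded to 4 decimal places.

On each passenger the fixed floor fails to appear with probability 26/27.
P(still missing after 129) = (26/27)^129 = 0.00768.

0.0077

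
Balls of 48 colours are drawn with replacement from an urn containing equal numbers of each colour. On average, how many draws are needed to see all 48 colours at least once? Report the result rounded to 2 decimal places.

After k distinct colours have appeared, the next draw gives a new one with probability (48-k)/48, so the expected wait for the (k+1)-th is 48/(48-k).
E[T] = 48/48 + 48/47 + 48/46 + ... + 48/2 + 48/1 = 48·H_{48}.
H_{48} = 4.459, so E[T] = 214.022.

214.02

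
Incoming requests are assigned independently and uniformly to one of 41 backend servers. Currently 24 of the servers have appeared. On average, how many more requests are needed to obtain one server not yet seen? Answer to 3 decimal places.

Each request yields a new server with probability (41-24)/41 = 17/41, so the wait is geometric with mean 41/17.
E = 41/17 = 2.4118.

2.412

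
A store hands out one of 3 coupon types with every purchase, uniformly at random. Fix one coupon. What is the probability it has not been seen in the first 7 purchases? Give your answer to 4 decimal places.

0.0585

Each purchase misses the fixed coupon with probability (3-1)/3 = 2/3, independently.
P(still missing after 7) = (2/3)^7 = 0.05853.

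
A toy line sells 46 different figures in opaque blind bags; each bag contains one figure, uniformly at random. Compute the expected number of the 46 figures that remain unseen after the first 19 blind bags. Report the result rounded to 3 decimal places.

30.297

For each figure, P(unseen after 19) = (45/46)^19 = 0.6586.
By linearity of expectation, E[unseen] = 46·(45/46)^19 = 30.2968.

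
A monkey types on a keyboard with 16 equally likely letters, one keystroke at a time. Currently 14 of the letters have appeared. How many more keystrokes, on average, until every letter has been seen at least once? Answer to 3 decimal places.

The wait to go from k to k+1 distinct letters is geometric with mean 16/(16-k).
Sum over k = 14,...,15: E = 16/2 + 16/1 = 24.0000.

24.000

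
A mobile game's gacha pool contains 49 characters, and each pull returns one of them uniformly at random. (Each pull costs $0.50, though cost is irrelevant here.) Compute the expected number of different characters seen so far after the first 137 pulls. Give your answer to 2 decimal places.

For each character, P(seen in 137 pulls) = 1 - (48/49)^137 = 0.941.
By linearity of expectation, E[distinct seen] = 49·(1 - (48/49)^137) = 46.093.

46.09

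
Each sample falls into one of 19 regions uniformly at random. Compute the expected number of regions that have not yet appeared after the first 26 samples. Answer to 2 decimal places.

For each region, P(unseen after 26) = (18/19)^26 = 0.245.
By linearity of expectation, E[unseen] = 19·(18/19)^26 = 4.658.

4.66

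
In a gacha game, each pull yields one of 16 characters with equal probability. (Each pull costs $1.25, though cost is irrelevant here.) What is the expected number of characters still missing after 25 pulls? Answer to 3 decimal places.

3.187

For each character, P(unseen after 25) = (15/16)^25 = 0.1992.
By linearity of expectation, E[unseen] = 16·(15/16)^25 = 3.1871.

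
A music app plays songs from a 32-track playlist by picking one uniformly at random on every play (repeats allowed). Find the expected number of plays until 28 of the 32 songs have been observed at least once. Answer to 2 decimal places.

With k distinct songs already seen, the next new one arrives after an expected 32/(32-k) plays.
Sum over k = 0,...,27: E = 32/32 + 32/31 + 32/30 + ... + 32/6 + 32/5 = 63.205.

63.21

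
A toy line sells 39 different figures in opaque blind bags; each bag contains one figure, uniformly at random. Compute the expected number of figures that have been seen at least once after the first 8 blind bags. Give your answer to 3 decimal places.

For each figure, P(seen in 8 blind bags) = 1 - (38/39)^8 = 0.1876.
By linearity of expectation, E[distinct seen] = 39·(1 - (38/39)^8) = 7.3177.

7.318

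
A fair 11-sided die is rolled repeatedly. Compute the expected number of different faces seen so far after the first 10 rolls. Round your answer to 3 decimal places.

6.759

For each face, P(seen in 10 rolls) = 1 - (10/11)^10 = 0.6145.
By linearity of expectation, E[distinct seen] = 11·(1 - (10/11)^10) = 6.7590.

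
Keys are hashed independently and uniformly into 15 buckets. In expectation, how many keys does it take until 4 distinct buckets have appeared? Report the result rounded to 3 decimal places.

4.475

Going from k to k+1 distinct takes a geometric number of keys with mean 15/(15-k).
Sum over k = 0,...,3: E = 15/15 + 15/14 + 15/13 + 15/12 = 4.4753.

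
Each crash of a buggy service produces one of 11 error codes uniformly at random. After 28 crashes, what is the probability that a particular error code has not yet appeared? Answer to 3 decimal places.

Each crash misses the fixed error code with probability (11-1)/11 = 10/11, independently.
P(still missing after 28) = (10/11)^28 = 0.0693.

0.069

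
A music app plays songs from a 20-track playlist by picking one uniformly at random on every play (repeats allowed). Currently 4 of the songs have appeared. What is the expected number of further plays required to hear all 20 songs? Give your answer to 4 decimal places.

With k distinct songs already seen, the next new one takes an expected 20/(20-k) plays.
Sum over k = 4,...,19: E = 20/16 + 20/15 + 20/14 + ... + 20/2 + 20/1 = 67.61458.

67.6146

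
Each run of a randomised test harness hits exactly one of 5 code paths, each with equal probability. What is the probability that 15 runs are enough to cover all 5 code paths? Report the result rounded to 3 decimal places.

By inclusion–exclusion over which code paths are missing,
P(all seen) = Σ_{j=0}^{5} (-1)^j C(5,j)((5-j)/5)^15
= 1.0000 - 0.1759 + 0.0047 - 0.0000 + 0.0000 - 0.0000
= 0.8288.

0.829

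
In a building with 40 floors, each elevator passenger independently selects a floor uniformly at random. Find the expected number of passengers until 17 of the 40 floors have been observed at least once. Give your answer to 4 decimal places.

With k distinct floors already seen, the next new one arrives after an expected 40/(40-k) passengers.
Sum over k = 0,...,16: E = 40/40 + 40/39 + 40/38 + ... + 40/25 + 40/24 = 21.77006.

21.7701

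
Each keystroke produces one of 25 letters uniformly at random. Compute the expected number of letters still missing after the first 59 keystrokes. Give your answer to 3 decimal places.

2.249

For each letter, P(unseen after 59) = (24/25)^59 = 0.0900.
By linearity of expectation, E[unseen] = 25·(24/25)^59 = 2.2488.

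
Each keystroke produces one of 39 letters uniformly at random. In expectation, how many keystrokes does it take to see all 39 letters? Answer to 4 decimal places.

The wait to go from k to k+1 distinct letters is geometric with mean 39/(39-k).
E[T] = 39/39 + 39/38 + 39/37 + ... + 39/2 + 39/1 = 39·H_{39}.
H_{39} = 4.25354, so E[T] = 165.88818.

165.8882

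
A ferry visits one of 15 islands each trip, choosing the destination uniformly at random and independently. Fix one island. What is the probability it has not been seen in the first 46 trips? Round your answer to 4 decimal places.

0.0418

Each trip misses the fixed island with probability (15-1)/15 = 14/15, independently.
P(still missing after 46) = (14/15)^46 = 0.04185.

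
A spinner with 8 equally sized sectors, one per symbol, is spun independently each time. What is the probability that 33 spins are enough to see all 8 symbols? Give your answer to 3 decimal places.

By inclusion–exclusion over which symbols are missing,
P(all seen) = Σ_{j=0}^{8} (-1)^j C(8,j)((8-j)/8)^33
= 1.0000 - 0.0976 + 0.0021 - 0.0000 + 0.0000 - 0.0000 + 0.0000 - 0.0000 + 0.0000
= 0.9045.

0.905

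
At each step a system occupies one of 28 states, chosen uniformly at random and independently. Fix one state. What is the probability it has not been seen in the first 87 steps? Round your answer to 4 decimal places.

0.0423

On each step the fixed state fails to appear with probability 27/28.
P(still missing after 87) = (27/28)^87 = 0.04226.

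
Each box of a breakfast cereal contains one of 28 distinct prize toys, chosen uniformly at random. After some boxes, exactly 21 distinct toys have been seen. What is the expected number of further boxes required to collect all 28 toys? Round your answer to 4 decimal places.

With k distinct toys already seen, the next new one takes an expected 28/(28-k) boxes.
Sum over k = 21,...,27: E = 28/7 + 28/6 + 28/5 + ... + 28/2 + 28/1 = 72.60000.

72.6000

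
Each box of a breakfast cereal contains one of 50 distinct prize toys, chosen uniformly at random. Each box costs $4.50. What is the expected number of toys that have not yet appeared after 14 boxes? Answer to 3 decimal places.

37.682

For each toy, P(unseen after 14) = (49/50)^14 = 0.7536.
By linearity of expectation, E[unseen] = 50·(49/50)^14 = 37.6821.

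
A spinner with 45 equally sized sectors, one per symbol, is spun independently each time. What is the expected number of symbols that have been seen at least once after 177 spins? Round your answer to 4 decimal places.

44.1572

For each symbol, P(seen in 177 spins) = 1 - (44/45)^177 = 0.98127.
By linearity of expectation, E[distinct seen] = 45·(1 - (44/45)^177) = 44.15721.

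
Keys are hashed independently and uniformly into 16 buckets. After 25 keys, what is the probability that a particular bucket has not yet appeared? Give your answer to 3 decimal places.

Each key misses the fixed bucket with probability (16-1)/16 = 15/16, independently.
P(still missing after 25) = (15/16)^25 = 0.1992.

0.199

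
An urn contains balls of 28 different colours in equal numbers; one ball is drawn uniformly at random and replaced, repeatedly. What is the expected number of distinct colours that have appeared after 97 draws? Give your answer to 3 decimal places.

For each colour, P(seen in 97 draws) = 1 - (27/28)^97 = 0.9706.
By linearity of expectation, E[distinct seen] = 28·(1 - (27/28)^97) = 27.1775.

27.178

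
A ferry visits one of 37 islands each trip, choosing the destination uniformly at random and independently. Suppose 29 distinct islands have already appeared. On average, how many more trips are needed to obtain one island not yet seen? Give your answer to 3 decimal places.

Each trip yields a new island with probability (37-29)/37 = 8/37, so the wait is geometric with mean 37/8.
E = 37/8 = 4.6250.

4.625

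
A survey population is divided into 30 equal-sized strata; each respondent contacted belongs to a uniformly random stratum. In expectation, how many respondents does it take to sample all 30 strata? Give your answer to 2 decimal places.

Split into phases: going from k distinct to k+1 distinct takes on average 30/(30-k) respondents.
E[T] = 30/30 + 30/29 + 30/28 + ... + 30/2 + 30/1 = 30·H_{30}.
H_{30} = 3.995, so E[T] = 119.850.

119.85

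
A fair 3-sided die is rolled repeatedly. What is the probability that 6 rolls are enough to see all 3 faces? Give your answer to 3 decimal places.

Let A_i be the event that face i is missing after 6 rolls. By inclusion–exclusion on the A_i,
P(all seen) = Σ_{j=0}^{3} (-1)^j C(3,j)((3-j)/3)^6
= 1.0000 - 0.2634 + 0.0041 - 0.0000
= 0.7407.

0.741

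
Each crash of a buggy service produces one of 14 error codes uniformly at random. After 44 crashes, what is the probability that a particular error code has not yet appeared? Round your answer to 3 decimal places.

Each crash misses the fixed error code with probability (14-1)/14 = 13/14, independently.
P(still missing after 44) = (13/14)^44 = 0.0384.

0.038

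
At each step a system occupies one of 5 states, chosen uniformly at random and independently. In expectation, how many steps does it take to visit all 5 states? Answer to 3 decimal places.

After k distinct states have appeared, the next step gives a new one with probability (5-k)/5, so the expected wait for the (k+1)-th is 5/(5-k).
E[T] = 5/5 + 5/4 + 5/3 + 5/2 + 5/1 = 5·H_{5}.
H_{5} = 2.2833, so E[T] = 11.4167.

11.417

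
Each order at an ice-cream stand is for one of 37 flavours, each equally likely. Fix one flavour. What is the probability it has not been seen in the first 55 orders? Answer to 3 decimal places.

0.222

Each order misses the fixed flavour with probability (37-1)/37 = 36/37, independently.
P(still missing after 55) = (36/37)^55 = 0.2216.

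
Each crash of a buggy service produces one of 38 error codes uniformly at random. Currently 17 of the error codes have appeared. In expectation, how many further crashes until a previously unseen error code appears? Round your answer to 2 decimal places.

1.81

The number of crashes until the next new error code is geometric with success probability 21/38, so its mean is 38/21.
E = 38/21 = 1.810.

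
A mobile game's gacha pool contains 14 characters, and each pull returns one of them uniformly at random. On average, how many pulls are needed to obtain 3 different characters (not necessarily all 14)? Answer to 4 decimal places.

3.2436

Going from k to k+1 distinct takes a geometric number of pulls with mean 14/(14-k).
Sum over k = 0,...,2: E = 14/14 + 14/13 + 14/12 = 3.24359.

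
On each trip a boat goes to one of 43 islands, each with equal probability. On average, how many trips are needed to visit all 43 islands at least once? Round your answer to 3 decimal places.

Split into phases: going from k distinct to k+1 distinct takes on average 43/(43-k) trips.
E[T] = 43/43 + 43/42 + 43/41 + ... + 43/2 + 43/1 = 43·H_{43}.
H_{43} = 4.3500, so E[T] = 187.0499.

187.050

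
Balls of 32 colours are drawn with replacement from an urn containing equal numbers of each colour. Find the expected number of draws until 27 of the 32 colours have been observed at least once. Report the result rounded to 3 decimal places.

56.805

With k distinct colours already seen, the next new one arrives after an expected 32/(32-k) draws.
Sum over k = 0,...,26: E = 32/32 + 32/31 + 32/30 + ... + 32/7 + 32/6 = 56.8052.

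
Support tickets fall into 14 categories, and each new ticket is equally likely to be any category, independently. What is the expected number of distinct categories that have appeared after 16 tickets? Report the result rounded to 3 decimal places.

9.723

For each category, P(seen in 16 tickets) = 1 - (13/14)^16 = 0.6945.
By linearity of expectation, E[distinct seen] = 14·(1 - (13/14)^16) = 9.7227.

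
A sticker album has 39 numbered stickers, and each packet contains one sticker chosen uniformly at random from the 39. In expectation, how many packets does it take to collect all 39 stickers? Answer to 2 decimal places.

165.89

The wait to go from k to k+1 distinct stickers is geometric with mean 39/(39-k).
E[T] = 39/39 + 39/38 + 39/37 + ... + 39/2 + 39/1 = 39·H_{39}.
H_{39} = 4.254, so E[T] = 165.888.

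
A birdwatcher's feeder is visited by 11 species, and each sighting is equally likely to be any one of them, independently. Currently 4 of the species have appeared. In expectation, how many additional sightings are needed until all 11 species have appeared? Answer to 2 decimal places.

28.52

From k distinct to k+1 distinct takes on average 11/(11-k) sightings.
Sum over k = 4,...,10: E = 11/7 + 11/6 + 11/5 + ... + 11/2 + 11/1 = 28.521.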